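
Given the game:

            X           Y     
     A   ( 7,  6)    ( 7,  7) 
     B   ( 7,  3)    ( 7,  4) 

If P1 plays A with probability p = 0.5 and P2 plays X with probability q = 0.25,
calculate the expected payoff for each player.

E[P1] = 7.0, E[P2] = 5.25

Work:
E[P1] = p·q·π₁(A,X) + p·(1-q)·π₁(A,Y) + (1-p)·q·π₁(B,X) + (1-p)·(1-q)·π₁(B,Y)
= 0.5·0.25·7 + 0.5·0.75·7 + 0.5·0.25·7 + 0.5·0.75·7
= 7.0

E[P2] = 5.25 (similar calculation)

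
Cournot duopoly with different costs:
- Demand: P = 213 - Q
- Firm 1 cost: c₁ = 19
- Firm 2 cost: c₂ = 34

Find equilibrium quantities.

q₁* = 69.67, q₂* = 54.67

Work:
Reaction: q₁ = (213 - 19 - q₂)/2
Reaction: q₂ = (213 - 34 - q₁)/2
Solve simultaneously:
q₁* = (213 - 2×19 + 34)/3 = 69.67
q₂* = (213 - 2×34 + 19)/3 = 54.67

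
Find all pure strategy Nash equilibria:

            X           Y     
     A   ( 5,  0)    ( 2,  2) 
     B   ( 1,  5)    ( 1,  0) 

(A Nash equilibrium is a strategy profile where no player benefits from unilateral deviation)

Nash equilibrium: (A, Y)

Work:
Best responses:
  P1 vs X: payoffs [5, 1] → best response A (payoff 5)
  P1 vs Y: payoffs [2, 1] → best response A (payoff 2)
  P2 vs A: payoffs [0, 2] → best response Y (payoff 2)
  P2 vs B: payoffs [5, 0] → best response X (payoff 5)
Mutual best responses: (A,Y) → Nash equilibria.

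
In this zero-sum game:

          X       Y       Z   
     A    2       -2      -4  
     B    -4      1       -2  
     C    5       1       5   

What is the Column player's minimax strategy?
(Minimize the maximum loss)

Column should play Y, value = 1

Work:
Column player minimizes Row's maximum payoff:
Column X: max payoff to Row = 5
Column Y: max payoff to Row = 1
Column Z: max payoff to Row = 5
Minimum is 1, achieved by column Y.
Minimax strategy: Y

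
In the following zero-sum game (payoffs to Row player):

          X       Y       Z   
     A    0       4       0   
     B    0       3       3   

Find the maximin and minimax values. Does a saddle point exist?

Maximin = 0, Minimax = 0, Saddle: True

Work:
Row minimums: [0, 0] → maximin = 0
Column maximums: [0, 4, 3] → minimax = 0
Saddle point exists! Game value = 0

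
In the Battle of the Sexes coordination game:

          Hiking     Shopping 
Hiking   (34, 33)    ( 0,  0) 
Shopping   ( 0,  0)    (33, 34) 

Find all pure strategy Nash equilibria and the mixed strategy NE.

Pure NE: (Hiking, Hiking) and (Shopping, Shopping); Mixed NE: p = 0.5075, q = 0.4925

Work:
Check pure NE:
(Hiking, Hiking): (34, 33) - no unilateral deviation beneficial
(Shopping, Shopping): (33, 34) - no unilateral deviation beneficial
Mixed NE: P1 plays Hiking with p = 0.5075, P2 plays Hiking with q = 0.4925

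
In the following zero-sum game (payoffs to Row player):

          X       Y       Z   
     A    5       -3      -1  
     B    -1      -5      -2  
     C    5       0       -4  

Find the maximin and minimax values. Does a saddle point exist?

Maximin = -3, Minimax = -1, Saddle: False

Work:
Row minimums: [-3, -5, -4] → maximin = -3
Column maximums: [5, 0, -1] → minimax = -1
No saddle point (maximin ≠ minimax). Mixed strategy needed.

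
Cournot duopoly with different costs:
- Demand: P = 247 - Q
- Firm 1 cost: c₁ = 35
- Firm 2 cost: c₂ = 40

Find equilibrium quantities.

q₁* = 72.33, q₂* = 67.33

Work:
Reaction: q₁ = (247 - 35 - q₂)/2
Reaction: q₂ = (247 - 40 - q₁)/2
Solve simultaneously:
q₁* = (247 - 2×35 + 40)/3 = 72.33
q₂* = (247 - 2×40 + 35)/3 = 67.33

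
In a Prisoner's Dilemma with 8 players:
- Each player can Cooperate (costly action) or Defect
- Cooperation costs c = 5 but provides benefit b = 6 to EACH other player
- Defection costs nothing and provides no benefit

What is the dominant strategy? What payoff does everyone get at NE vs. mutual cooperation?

Dominant: Defect; NE payoff = 0; Coop payoff = 37

Work:
Defect dominates (saves cost c = 5, benefit to others is external)
NE: All defect → everyone gets 0
If all cooperate: each receives (7)×6 - 5 = 37
Social dilemma: 37 > 0 but NE gives 0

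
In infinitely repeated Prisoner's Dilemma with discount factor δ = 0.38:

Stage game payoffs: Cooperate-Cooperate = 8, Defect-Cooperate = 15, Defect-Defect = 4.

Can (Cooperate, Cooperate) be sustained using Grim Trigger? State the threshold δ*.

δ* = 0.6364; since δ = 0.38 < 0.6364, cooperation cannot be sustained

Work:
For Grim Trigger:
Cooperate forever: 8/(1-δ)
Defect then punished: 15 + 4·δ/(1-δ)
Need: 8/(1-δ) ≥ 15 + 4·δ/(1-δ)
Solving: δ ≥ (T-R)/(T-P) = (15-8)/(15-4) = 0.6364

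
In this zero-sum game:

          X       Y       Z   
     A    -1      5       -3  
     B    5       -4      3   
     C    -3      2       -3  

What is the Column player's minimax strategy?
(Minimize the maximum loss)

Column should play Z, value = 3

Work:
Column player minimizes Row's maximum payoff:
Column X: max payoff to Row = 5
Column Y: max payoff to Row = 5
Column Z: max payoff to Row = 3
Minimum is 3, achieved by column Z.
Minimax strategy: Z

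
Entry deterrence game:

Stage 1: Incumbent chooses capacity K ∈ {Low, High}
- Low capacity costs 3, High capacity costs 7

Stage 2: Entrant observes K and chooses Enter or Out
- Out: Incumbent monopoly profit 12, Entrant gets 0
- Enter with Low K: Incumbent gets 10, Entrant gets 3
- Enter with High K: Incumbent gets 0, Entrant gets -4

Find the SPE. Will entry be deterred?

SPE: (Low, Enter|Low, Out|High); Entry not deterred. Incumbent net profit = 7, Entrant gets 3

Work:
After Low K: Entrant enters (3 > 0)
After High K: Entrant stays out (-4 < 0)
Incumbent: Low → 10−3=7, High → 12−7=5
Incumbent chooses Low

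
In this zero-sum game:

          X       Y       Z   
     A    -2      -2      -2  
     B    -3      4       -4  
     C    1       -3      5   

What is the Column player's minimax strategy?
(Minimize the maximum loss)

Column should play X, value = 1

Work:
Column player minimizes Row's maximum payoff:
Column X: max payoff to Row = 1
Column Y: max payoff to Row = 4
Column Z: max payoff to Row = 5
Minimum is 1, achieved by column X.
Minimax strategy: X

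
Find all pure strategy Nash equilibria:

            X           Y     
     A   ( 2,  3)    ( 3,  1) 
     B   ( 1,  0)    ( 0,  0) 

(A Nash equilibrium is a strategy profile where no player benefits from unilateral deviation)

Nash equilibrium: (A, X)

Work:
Best responses:
  P1 vs X: payoffs [2, 1] → best response A (payoff 2)
  P1 vs Y: payoffs [3, 0] → best response A (payoff 3)
  P2 vs A: payoffs [3, 1] → best response X (payoff 3)
  P2 vs B: payoffs [0, 0] → best response X/Y (payoff 0)
Mutual best responses: (A,X) → Nash equilibria.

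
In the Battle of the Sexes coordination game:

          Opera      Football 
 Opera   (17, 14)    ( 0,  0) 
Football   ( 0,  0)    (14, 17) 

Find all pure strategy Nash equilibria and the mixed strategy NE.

Pure NE: (Opera, Opera) and (Football, Football); Mixed NE: p = 0.5484, q = 0.4516

Work:
Check pure NE:
(Opera, Opera): (17, 14) - no unilateral deviation beneficial
(Football, Football): (14, 17) - no unilateral deviation beneficial
Mixed NE: P1 plays Opera with p = 0.5484, P2 plays Opera with q = 0.4516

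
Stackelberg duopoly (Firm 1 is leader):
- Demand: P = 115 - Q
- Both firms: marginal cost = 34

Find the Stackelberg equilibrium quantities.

q₁* (leader) = 40.5, q₂* (follower) = 20.25

Work:
Follower's reaction: q₂ = (a - c - q₁)/2
Leader substitutes: π₁ = q₁·(a - q₁ - (a-c-q₁)/2 - c)
FOC: q₁* = (115 - 34)/2 = 40.50
Then: q₂* = (115 - 34 - 40.5)/2 = 20.25
Leader has first-mover advantage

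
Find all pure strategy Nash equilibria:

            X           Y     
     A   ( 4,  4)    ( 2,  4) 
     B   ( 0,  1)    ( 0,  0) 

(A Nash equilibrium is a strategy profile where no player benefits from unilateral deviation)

Nash equilibrium: (A, X), (A, Y)

Work:
Best responses:
  P1 vs X: payoffs [4, 0] → best response A (payoff 4)
  P1 vs Y: payoffs [2, 0] → best response A (payoff 2)
  P2 vs A: payoffs [4, 4] → best response X/Y (payoff 4)
  P2 vs B: payoffs [1, 0] → best response X (payoff 1)
Mutual best responses: (A,X), (A,Y) → Nash equilibria.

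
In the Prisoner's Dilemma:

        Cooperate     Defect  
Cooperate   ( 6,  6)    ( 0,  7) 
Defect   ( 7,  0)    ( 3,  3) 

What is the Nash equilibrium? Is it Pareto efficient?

(Defect, Defect) is NE; not Pareto efficient

Work:
Defect dominates Cooperate for both players:
If P2 cooperates: Defect (7) > Cooperate (6)
If P2 defects: Defect (3) > Cooperate (0)
NE: (Defect, Defect) with payoff (3, 3)
But (Cooperate, Cooperate) = (6, 6) Pareto dominates (3, 3)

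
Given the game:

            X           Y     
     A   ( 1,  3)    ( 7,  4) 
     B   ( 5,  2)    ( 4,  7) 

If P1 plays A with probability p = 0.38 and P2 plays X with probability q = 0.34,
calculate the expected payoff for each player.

E[P1] = 4.5756, E[P2] = 4.6768

Work:
E[P1] = p·q·π₁(A,X) + p·(1-q)·π₁(A,Y) + (1-p)·q·π₁(B,X) + (1-p)·(1-q)·π₁(B,Y)
= 0.38·0.34·1 + 0.38·0.66·7 + 0.62·0.34·5 + 0.62·0.66·4
= 4.5756

E[P2] = 4.6768 (similar calculation)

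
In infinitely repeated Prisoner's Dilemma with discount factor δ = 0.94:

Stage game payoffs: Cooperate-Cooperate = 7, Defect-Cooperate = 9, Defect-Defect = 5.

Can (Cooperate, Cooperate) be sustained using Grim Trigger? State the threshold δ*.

δ* = 0.5; since δ = 0.94 ≥ 0.5, cooperation can be sustained

Work:
For Grim Trigger:
Cooperate forever: 7/(1-δ)
Defect then punished: 9 + 5·δ/(1-δ)
Need: 7/(1-δ) ≥ 9 + 5·δ/(1-δ)
Solving: δ ≥ (T-R)/(T-P) = (9-7)/(9-5) = 0.5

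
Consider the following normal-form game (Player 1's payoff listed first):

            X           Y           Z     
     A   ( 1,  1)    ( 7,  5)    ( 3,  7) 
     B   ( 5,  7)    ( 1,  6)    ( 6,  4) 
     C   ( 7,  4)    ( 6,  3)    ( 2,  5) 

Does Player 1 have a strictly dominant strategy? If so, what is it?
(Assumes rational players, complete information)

No strictly dominant strategy exists for Player 1

Work:
A strategy strictly dominates another if it gives a strictly higher payoff against every opponent action. Compare each pair of P1's strategies column-by-column:
  A vs B: [1 vs 5, 7 vs 1, 3 vs 6] → A does not strictly dominate B (column X: 1 ≤ 5)
  A vs C: [1 vs 7, 7 vs 6, 3 vs 2] → A does not strictly dominate C (column X: 1 ≤ 7)
  B vs A: [5 vs 1, 1 vs 7, 6 vs 3] → B does not strictly dominate A (column Y: 1 ≤ 7)
  B vs C: [5 vs 7, 1 vs 6, 6 vs 2] → B does not strictly dominate C (column X: 5 ≤ 7)
  C vs A: [7 vs 1, 6 vs 7, 2 vs 3] → C does not strictly dominate A (column Y: 6 ≤ 7)
  C vs B: [7 vs 5, 6 vs 1, 2 vs 6] → C does not strictly dominate B (column Z: 2 ≤ 6)
No single strategy strictly dominates all others → no strictly dominant strategy.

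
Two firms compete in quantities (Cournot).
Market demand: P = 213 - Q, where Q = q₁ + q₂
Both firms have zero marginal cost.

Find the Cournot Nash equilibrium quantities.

q₁* = q₂* = 71.0; P* = 71.0

Work:
Profit: π_i = P·q_i = (a - q_i - q_j)·q_i
FOC: ∂π_i/∂q_i = a - 2q_i - q_j = 0
Reaction function: q_i = (213 - q_j)/2
Symmetry: q* = 213/3 = 71.0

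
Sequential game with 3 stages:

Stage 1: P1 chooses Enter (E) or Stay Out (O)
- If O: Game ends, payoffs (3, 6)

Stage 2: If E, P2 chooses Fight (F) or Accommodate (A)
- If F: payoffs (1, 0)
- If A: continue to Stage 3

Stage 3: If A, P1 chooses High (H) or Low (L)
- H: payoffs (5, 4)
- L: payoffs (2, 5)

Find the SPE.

SPE: (E, A, H); Outcome (5, 4)

Work:
Stage 3: P1 chooses H (5 vs 2)
Stage 2: P2: F->0, A->4 (anticipating H). Choose A
Stage 1: P1: O->3, E->5 (anticipating A, H). Choose E
SPE path: E -> A -> H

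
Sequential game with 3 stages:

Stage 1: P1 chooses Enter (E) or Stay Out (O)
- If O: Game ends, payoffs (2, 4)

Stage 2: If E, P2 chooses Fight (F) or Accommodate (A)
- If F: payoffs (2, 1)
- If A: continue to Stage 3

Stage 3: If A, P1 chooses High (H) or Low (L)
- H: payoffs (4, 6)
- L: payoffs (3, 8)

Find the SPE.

SPE: (E, A, H); Outcome (4, 6)

Work:
Stage 3: P1 chooses H (4 vs 3)
Stage 2: P2: F->1, A->6 (anticipating H). Choose A
Stage 1: P1: O->2, E->4 (anticipating A, H). Choose E
SPE path: E -> A -> H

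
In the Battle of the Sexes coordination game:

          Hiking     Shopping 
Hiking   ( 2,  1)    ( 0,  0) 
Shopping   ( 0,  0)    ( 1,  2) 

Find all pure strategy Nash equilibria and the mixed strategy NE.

Pure NE: (Hiking, Hiking) and (Shopping, Shopping); Mixed NE: p = 0.6667, q = 0.3333

Work:
Check pure NE:
(Hiking, Hiking): (2, 1) - no unilateral deviation beneficial
(Shopping, Shopping): (1, 2) - no unilateral deviation beneficial
Mixed NE: P1 plays Hiking with p = 0.6667, P2 plays Hiking with q = 0.3333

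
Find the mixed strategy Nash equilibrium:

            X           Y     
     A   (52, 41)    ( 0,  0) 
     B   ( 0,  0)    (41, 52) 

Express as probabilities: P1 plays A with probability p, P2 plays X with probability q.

p = 0.5591, q = 0.4409

Work:
Find probabilities that make opponent indifferent:
P2 chooses q to make P1 indifferent between A and B
P1 chooses p to make P2 indifferent between X and Y
Mixed NE: P1 plays (A: 0.5591, B: 0.4409), P2 plays (X: 0.4409, Y: 0.5591)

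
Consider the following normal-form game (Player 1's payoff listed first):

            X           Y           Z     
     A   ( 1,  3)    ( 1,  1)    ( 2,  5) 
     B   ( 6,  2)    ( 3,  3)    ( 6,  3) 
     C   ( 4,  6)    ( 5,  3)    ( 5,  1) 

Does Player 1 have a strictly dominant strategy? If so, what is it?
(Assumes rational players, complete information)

No strictly dominant strategy exists for Player 1

Work:
A strategy strictly dominates another if it gives a strictly higher payoff against every opponent action. Compare each pair of P1's strategies column-by-column:
  A vs B: [1 vs 6, 1 vs 3, 2 vs 6] → A does not strictly dominate B (column X: 1 ≤ 6)
  A vs C: [1 vs 4, 1 vs 5, 2 vs 5] → A does not strictly dominate C (column X: 1 ≤ 4)
  B vs A: [6 vs 1, 3 vs 1, 6 vs 2] → B strictly dominates A
  B vs C: [6 vs 4, 3 vs 5, 6 vs 5] → B does not strictly dominate C (column Y: 3 ≤ 5)
  C vs A: [4 vs 1, 5 vs 1, 5 vs 2] → C strictly dominates A
  C vs B: [4 vs 6, 5 vs 3, 5 vs 6] → C does not strictly dominate B (column X: 4 ≤ 6)
No single strategy strictly dominates all others → no strictly dominant strategy.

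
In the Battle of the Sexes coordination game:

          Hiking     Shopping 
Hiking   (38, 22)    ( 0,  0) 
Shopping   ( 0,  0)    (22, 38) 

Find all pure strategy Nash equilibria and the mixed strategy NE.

Pure NE: (Hiking, Hiking) and (Shopping, Shopping); Mixed NE: p = 0.6333, q = 0.3667

Work:
Check pure NE:
(Hiking, Hiking): (38, 22) - no unilateral deviation beneficial
(Shopping, Shopping): (22, 38) - no unilateral deviation beneficial
Mixed NE: P1 plays Hiking with p = 0.6333, P2 plays Hiking with q = 0.3667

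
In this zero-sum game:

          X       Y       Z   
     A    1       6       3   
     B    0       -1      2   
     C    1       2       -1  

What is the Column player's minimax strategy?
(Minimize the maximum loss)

Column should play X, value = 1

Work:
Column player minimizes Row's maximum payoff:
Column X: max payoff to Row = 1
Column Y: max payoff to Row = 6
Column Z: max payoff to Row = 3
Minimum is 1, achieved by column X.
Minimax strategy: X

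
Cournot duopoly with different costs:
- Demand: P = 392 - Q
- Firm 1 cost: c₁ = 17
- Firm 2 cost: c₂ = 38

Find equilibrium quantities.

q₁* = 132.0, q₂* = 111.0

Work:
Reaction: q₁ = (392 - 17 - q₂)/2
Reaction: q₂ = (392 - 38 - q₁)/2
Solve simultaneously:
q₁* = (392 - 2×17 + 38)/3 = 132.0
q₂* = (392 - 2×38 + 17)/3 = 111.0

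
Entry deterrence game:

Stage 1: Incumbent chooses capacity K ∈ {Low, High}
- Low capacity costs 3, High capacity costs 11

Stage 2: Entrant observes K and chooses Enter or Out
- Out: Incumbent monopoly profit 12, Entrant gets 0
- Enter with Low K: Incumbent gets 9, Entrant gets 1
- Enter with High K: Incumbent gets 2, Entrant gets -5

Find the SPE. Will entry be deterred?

SPE: (Low, Enter|Low, Out|High); Entry not deterred. Incumbent net profit = 6, Entrant gets 1

Work:
After Low K: Entrant enters (1 > 0)
After High K: Entrant stays out (-5 < 0)
Incumbent: Low → 9−3=6, High → 12−11=1
Incumbent chooses Low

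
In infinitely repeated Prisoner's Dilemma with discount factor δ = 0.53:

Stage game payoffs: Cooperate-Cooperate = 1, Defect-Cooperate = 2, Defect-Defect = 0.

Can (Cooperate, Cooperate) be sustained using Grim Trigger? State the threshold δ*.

δ* = 0.5; since δ = 0.53 ≥ 0.5, cooperation can be sustained

Work:
For Grim Trigger:
Cooperate forever: 1/(1-δ)
Defect then punished: 2 + 0·δ/(1-δ)
Need: 1/(1-δ) ≥ 2 + 0·δ/(1-δ)
Solving: δ ≥ (T-R)/(T-P) = (2-1)/(2-0) = 0.5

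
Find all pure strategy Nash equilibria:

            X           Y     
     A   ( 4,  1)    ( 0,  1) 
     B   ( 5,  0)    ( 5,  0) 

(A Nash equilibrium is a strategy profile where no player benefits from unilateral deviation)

Nash equilibrium: (B, X), (B, Y)

Work:
Best responses:
  P1 vs X: payoffs [4, 5] → best response B (payoff 5)
  P1 vs Y: payoffs [0, 5] → best response B (payoff 5)
  P2 vs A: payoffs [1, 1] → best response X/Y (payoff 1)
  P2 vs B: payoffs [0, 0] → best response X/Y (payoff 0)
Mutual best responses: (B,X), (B,Y) → Nash equilibria.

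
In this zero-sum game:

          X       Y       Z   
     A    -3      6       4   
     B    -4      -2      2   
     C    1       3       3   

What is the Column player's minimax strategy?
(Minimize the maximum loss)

Column should play X, value = 1

Work:
Column player minimizes Row's maximum payoff:
Column X: max payoff to Row = 1
Column Y: max payoff to Row = 6
Column Z: max payoff to Row = 4
Minimum is 1, achieved by column X.
Minimax strategy: X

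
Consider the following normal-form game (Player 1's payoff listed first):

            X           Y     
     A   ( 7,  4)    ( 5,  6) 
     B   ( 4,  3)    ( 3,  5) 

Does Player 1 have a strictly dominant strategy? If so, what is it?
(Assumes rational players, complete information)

Yes, Player 1's strictly dominant strategy is A

Work:
A strategy strictly dominates another if it gives a strictly higher payoff against every opponent action. Compare each pair of P1's strategies column-by-column:
  A vs B: [7 vs 4, 5 vs 3] → A strictly dominates B
  B vs A: [4 vs 7, 3 vs 5] → B does not strictly dominate A (column X: 4 ≤ 7)
A strictly dominates every other strategy → strictly dominant.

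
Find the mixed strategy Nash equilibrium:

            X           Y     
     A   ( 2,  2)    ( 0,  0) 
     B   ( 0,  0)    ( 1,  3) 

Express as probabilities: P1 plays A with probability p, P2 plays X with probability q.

p = 0.6, q = 0.3333

Work:
Find probabilities that make opponent indifferent:
P2 chooses q to make P1 indifferent between A and B
P1 chooses p to make P2 indifferent between X and Y
Mixed NE: P1 plays (A: 0.6, B: 0.4), P2 plays (X: 0.3333, Y: 0.6667)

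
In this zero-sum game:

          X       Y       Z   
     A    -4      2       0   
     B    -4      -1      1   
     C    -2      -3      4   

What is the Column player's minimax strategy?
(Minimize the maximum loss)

Column should play X, value = -2

Work:
Column player minimizes Row's maximum payoff:
Column X: max payoff to Row = -2
Column Y: max payoff to Row = 2
Column Z: max payoff to Row = 4
Minimum is -2, achieved by column X.
Minimax strategy: X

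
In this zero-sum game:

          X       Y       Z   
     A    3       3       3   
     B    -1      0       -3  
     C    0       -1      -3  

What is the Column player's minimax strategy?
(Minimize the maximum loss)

Column should play X or Y or Z (all achieve the minimum), value = 3

Work:
Column player minimizes Row's maximum payoff:
Column X: max payoff to Row = 3
Column Y: max payoff to Row = 3
Column Z: max payoff to Row = 3
Minimum is 3, achieved by columns X, Y, Z (tied).
Each of X or Y or Z is a minimax strategy.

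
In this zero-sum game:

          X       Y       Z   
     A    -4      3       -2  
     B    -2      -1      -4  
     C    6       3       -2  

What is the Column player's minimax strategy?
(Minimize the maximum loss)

Column should play Z, value = -2

Work:
Column player minimizes Row's maximum payoff:
Column X: max payoff to Row = 6
Column Y: max payoff to Row = 3
Column Z: max payoff to Row = -2
Minimum is -2, achieved by column Z.
Minimax strategy: Z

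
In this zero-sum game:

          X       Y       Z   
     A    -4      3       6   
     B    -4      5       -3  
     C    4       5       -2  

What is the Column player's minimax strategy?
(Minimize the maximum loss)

Column should play X, value = 4

Work:
Column player minimizes Row's maximum payoff:
Column X: max payoff to Row = 4
Column Y: max payoff to Row = 5
Column Z: max payoff to Row = 6
Minimum is 4, achieved by column X.
Minimax strategy: X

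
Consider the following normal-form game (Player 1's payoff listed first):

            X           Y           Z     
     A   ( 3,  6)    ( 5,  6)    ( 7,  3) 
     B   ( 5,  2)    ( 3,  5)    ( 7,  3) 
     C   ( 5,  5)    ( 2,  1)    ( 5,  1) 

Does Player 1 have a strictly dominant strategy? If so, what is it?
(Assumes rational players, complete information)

No strictly dominant strategy exists for Player 1

Work:
A strategy strictly dominates another if it gives a strictly higher payoff against every opponent action. Compare each pair of P1's strategies column-by-column:
  A vs B: [3 vs 5, 5 vs 3, 7 vs 7] → A does not strictly dominate B (column X: 3 ≤ 5)
  A vs C: [3 vs 5, 5 vs 2, 7 vs 5] → A does not strictly dominate C (column X: 3 ≤ 5)
  B vs A: [5 vs 3, 3 vs 5, 7 vs 7] → B does not strictly dominate A (column Y: 3 ≤ 5)
  B vs C: [5 vs 5, 3 vs 2, 7 vs 5] → B does not strictly dominate C (column X: 5 ≤ 5)
  C vs A: [5 vs 3, 2 vs 5, 5 vs 7] → C does not strictly dominate A (column Y: 2 ≤ 5)
  C vs B: [5 vs 5, 2 vs 3, 5 vs 7] → C does not strictly dominate B (column X: 5 ≤ 5)
No single strategy strictly dominates all others → no strictly dominant strategy.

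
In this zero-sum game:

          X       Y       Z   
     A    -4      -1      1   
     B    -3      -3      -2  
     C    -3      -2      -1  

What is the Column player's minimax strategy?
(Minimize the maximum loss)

Column should play X, value = -3

Work:
Column player minimizes Row's maximum payoff:
Column X: max payoff to Row = -3
Column Y: max payoff to Row = -1
Column Z: max payoff to Row = 1
Minimum is -3, achieved by column X.
Minimax strategy: X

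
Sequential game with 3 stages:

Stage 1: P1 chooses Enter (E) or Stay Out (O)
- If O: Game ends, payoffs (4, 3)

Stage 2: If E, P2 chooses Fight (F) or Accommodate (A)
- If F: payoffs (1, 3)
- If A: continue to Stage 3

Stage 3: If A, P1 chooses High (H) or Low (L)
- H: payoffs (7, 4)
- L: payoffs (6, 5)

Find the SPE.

SPE: (E, A, H); Outcome (7, 4)

Work:
Stage 3: P1 chooses H (7 vs 6)
Stage 2: P2: F->3, A->4 (anticipating H). Choose A
Stage 1: P1: O->4, E->7 (anticipating A, H). Choose E
SPE path: E -> A -> H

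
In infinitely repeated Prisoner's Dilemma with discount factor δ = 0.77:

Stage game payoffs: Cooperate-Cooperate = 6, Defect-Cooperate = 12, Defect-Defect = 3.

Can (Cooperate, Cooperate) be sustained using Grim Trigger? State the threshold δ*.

δ* = 0.6667; since δ = 0.77 ≥ 0.6667, cooperation can be sustained

Work:
For Grim Trigger:
Cooperate forever: 6/(1-δ)
Defect then punished: 12 + 3·δ/(1-δ)
Need: 6/(1-δ) ≥ 12 + 3·δ/(1-δ)
Solving: δ ≥ (T-R)/(T-P) = (12-6)/(12-3) = 0.6667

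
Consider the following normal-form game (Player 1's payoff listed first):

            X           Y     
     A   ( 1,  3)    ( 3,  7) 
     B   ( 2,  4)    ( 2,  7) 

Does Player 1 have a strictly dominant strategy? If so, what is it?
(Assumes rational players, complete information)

No strictly dominant strategy exists for Player 1

Work:
A strategy strictly dominates another if it gives a strictly higher payoff against every opponent action. Compare each pair of P1's strategies column-by-column:
  A vs B: [1 vs 2, 3 vs 2] → A does not strictly dominate B (column X: 1 ≤ 2)
  B vs A: [2 vs 1, 2 vs 3] → B does not strictly dominate A (column Y: 2 ≤ 3)
No single strategy strictly dominates all others → no strictly dominant strategy.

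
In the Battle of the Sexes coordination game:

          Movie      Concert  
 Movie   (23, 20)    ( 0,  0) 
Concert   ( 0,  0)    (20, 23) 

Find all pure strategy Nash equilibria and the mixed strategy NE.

Pure NE: (Movie, Movie) and (Concert, Concert); Mixed NE: p = 0.5349, q = 0.4651

Work:
Check pure NE:
(Movie, Movie): (23, 20) - no unilateral deviation beneficial
(Concert, Concert): (20, 23) - no unilateral deviation beneficial
Mixed NE: P1 plays Movie with p = 0.5349, P2 plays Movie with q = 0.4651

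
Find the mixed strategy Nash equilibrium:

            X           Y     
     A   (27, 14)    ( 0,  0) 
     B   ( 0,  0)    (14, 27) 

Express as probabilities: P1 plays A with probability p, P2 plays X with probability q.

p = 0.6585, q = 0.3415

Work:
Find probabilities that make opponent indifferent:
P2 chooses q to make P1 indifferent between A and B
P1 chooses p to make P2 indifferent between X and Y
Mixed NE: P1 plays (A: 0.6585, B: 0.3415), P2 plays (X: 0.3415, Y: 0.6585)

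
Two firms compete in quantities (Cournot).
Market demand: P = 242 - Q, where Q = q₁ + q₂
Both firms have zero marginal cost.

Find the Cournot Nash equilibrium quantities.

q₁* = q₂* = 80.67; P* = 80.67

Work:
Profit: π_i = P·q_i = (a - q_i - q_j)·q_i
FOC: ∂π_i/∂q_i = a - 2q_i - q_j = 0
Reaction function: q_i = (242 - q_j)/2
Symmetry: q* = 242/3 = 80.67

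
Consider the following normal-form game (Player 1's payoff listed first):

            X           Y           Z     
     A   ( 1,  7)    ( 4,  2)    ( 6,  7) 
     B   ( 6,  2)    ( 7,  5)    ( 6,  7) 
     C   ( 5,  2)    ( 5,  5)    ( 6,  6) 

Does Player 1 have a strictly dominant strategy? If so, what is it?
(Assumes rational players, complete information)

No strictly dominant strategy exists for Player 1

Work:
A strategy strictly dominates another if it gives a strictly higher payoff against every opponent action. Compare each pair of P1's strategies column-by-column:
  A vs B: [1 vs 6, 4 vs 7, 6 vs 6] → A does not strictly dominate B (column X: 1 ≤ 6)
  A vs C: [1 vs 5, 4 vs 5, 6 vs 6] → A does not strictly dominate C (column X: 1 ≤ 5)
  B vs A: [6 vs 1, 7 vs 4, 6 vs 6] → B does not strictly dominate A (column Z: 6 ≤ 6)
  B vs C: [6 vs 5, 7 vs 5, 6 vs 6] → B does not strictly dominate C (column Z: 6 ≤ 6)
  C vs A: [5 vs 1, 5 vs 4, 6 vs 6] → C does not strictly dominate A (column Z: 6 ≤ 6)
  C vs B: [5 vs 6, 5 vs 7, 6 vs 6] → C does not strictly dominate B (column X: 5 ≤ 6)
No single strategy strictly dominates all others → no strictly dominant strategy.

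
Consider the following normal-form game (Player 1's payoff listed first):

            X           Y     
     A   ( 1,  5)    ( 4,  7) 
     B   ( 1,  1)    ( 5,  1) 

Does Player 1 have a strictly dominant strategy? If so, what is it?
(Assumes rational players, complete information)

No strictly dominant strategy exists for Player 1

Work:
A strategy strictly dominates another if it gives a strictly higher payoff against every opponent action. Compare each pair of P1's strategies column-by-column:
  A vs B: [1 vs 1, 4 vs 5] → A does not strictly dominate B (column X: 1 ≤ 1)
  B vs A: [1 vs 1, 5 vs 4] → B does not strictly dominate A (column X: 1 ≤ 1)
No single strategy strictly dominates all others → no strictly dominant strategy.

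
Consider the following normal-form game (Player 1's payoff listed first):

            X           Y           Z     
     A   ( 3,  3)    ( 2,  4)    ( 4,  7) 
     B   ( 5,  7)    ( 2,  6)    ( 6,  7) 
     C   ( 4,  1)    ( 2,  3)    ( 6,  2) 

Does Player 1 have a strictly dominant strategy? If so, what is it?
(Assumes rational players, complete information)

No strictly dominant strategy exists for Player 1

Work:
A strategy strictly dominates another if it gives a strictly higher payoff against every opponent action. Compare each pair of P1's strategies column-by-column:
  A vs B: [3 vs 5, 2 vs 2, 4 vs 6] → A does not strictly dominate B (column X: 3 ≤ 5)
  A vs C: [3 vs 4, 2 vs 2, 4 vs 6] → A does not strictly dominate C (column X: 3 ≤ 4)
  B vs A: [5 vs 3, 2 vs 2, 6 vs 4] → B does not strictly dominate A (column Y: 2 ≤ 2)
  B vs C: [5 vs 4, 2 vs 2, 6 vs 6] → B does not strictly dominate C (column Y: 2 ≤ 2)
  C vs A: [4 vs 3, 2 vs 2, 6 vs 4] → C does not strictly dominate A (column Y: 2 ≤ 2)
  C vs B: [4 vs 5, 2 vs 2, 6 vs 6] → C does not strictly dominate B (column X: 4 ≤ 5)
No single strategy strictly dominates all others → no strictly dominant strategy.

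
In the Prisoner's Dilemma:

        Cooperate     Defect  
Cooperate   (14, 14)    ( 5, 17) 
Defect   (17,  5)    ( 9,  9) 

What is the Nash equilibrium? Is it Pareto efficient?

(Defect, Defect) is NE; not Pareto efficient

Work:
Defect dominates Cooperate for both players:
If P2 cooperates: Defect (17) > Cooperate (14)
If P2 defects: Defect (9) > Cooperate (5)
NE: (Defect, Defect) with payoff (9, 9)
But (Cooperate, Cooperate) = (14, 14) Pareto dominates (9, 9)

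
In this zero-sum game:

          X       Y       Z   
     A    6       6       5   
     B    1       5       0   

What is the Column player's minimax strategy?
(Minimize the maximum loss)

Column should play Z, value = 5

Work:
Column player minimizes Row's maximum payoff:
Column X: max payoff to Row = 6
Column Y: max payoff to Row = 6
Column Z: max payoff to Row = 5
Minimum is 5, achieved by column Z.
Minimax strategy: Z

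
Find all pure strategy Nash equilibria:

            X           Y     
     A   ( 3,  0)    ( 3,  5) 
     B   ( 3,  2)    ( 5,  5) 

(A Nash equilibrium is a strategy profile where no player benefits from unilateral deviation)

Nash equilibrium: (B, Y)

Work:
Best responses:
  P1 vs X: payoffs [3, 3] → best response A/B (payoff 3)
  P1 vs Y: payoffs [3, 5] → best response B (payoff 5)
  P2 vs A: payoffs [0, 5] → best response Y (payoff 5)
  P2 vs B: payoffs [2, 5] → best response Y (payoff 5)
Mutual best responses: (B,Y) → Nash equilibria.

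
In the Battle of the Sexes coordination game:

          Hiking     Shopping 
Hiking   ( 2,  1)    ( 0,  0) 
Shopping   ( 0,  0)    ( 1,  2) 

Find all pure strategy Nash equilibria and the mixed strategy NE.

Pure NE: (Hiking, Hiking) and (Shopping, Shopping); Mixed NE: p = 0.6667, q = 0.3333

Work:
Check pure NE:
(Hiking, Hiking): (2, 1) - no unilateral deviation beneficial
(Shopping, Shopping): (1, 2) - no unilateral deviation beneficial
Mixed NE: P1 plays Hiking with p = 0.6667, P2 plays Hiking with q = 0.3333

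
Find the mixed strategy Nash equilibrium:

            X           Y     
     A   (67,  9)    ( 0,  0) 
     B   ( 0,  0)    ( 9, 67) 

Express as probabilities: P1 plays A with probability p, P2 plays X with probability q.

p = 0.8816, q = 0.1184

Work:
Find probabilities that make opponent indifferent:
P2 chooses q to make P1 indifferent between A and B
P1 chooses p to make P2 indifferent between X and Y
Mixed NE: P1 plays (A: 0.8816, B: 0.1184), P2 plays (X: 0.1184, Y: 0.8816)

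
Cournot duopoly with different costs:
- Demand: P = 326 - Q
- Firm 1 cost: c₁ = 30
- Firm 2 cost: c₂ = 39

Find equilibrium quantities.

q₁* = 101.67, q₂* = 92.67

Work:
Reaction: q₁ = (326 - 30 - q₂)/2
Reaction: q₂ = (326 - 39 - q₁)/2
Solve simultaneously:
q₁* = (326 - 2×30 + 39)/3 = 101.67
q₂* = (326 - 2×39 + 30)/3 = 92.67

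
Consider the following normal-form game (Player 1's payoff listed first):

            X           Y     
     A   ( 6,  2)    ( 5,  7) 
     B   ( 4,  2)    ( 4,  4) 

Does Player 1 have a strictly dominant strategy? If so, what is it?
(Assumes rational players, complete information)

Yes, Player 1's strictly dominant strategy is A

Work:
A strategy strictly dominates another if it gives a strictly higher payoff against every opponent action. Compare each pair of P1's strategies column-by-column:
  A vs B: [6 vs 4, 5 vs 4] → A strictly dominates B
  B vs A: [4 vs 6, 4 vs 5] → B does not strictly dominate A (column X: 4 ≤ 6)
A strictly dominates every other strategy → strictly dominant.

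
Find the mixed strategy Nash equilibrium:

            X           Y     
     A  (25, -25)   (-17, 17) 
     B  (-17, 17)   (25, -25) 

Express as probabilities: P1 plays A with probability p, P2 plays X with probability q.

p = 0.5, q = 0.5

Work:
Find probabilities that make opponent indifferent:
P2 chooses q to make P1 indifferent between A and B
P1 chooses p to make P2 indifferent between X and Y
Mixed NE: P1 plays (A: 0.5, B: 0.5), P2 plays (X: 0.5, Y: 0.5)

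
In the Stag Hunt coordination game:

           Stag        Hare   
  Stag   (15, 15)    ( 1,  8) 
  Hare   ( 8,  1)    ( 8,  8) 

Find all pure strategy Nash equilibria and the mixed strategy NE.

Pure NE: (Stag, Stag) and (Hare, Hare); Mixed NE: p = 0.5, q = 0.5

Work:
Check pure NE:
(Stag, Stag): (15, 15) - no unilateral deviation beneficial
(Hare, Hare): (8, 8) - no unilateral deviation beneficial
Mixed NE: P1 plays Stag with p = 0.5, P2 plays Stag with q = 0.5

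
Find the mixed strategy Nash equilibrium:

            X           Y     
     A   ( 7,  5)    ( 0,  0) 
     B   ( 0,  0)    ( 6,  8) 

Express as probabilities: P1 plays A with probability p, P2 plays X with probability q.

p = 0.6154, q = 0.4615

Work:
Find probabilities that make opponent indifferent:
P2 chooses q to make P1 indifferent between A and B
P1 chooses p to make P2 indifferent between X and Y
Mixed NE: P1 plays (A: 0.6154, B: 0.3846), P2 plays (X: 0.4615, Y: 0.5385)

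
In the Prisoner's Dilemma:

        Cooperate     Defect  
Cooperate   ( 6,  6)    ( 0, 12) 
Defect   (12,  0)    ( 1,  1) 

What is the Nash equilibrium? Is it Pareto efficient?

(Defect, Defect) is NE; not Pareto efficient

Work:
Defect dominates Cooperate for both players:
If P2 cooperates: Defect (12) > Cooperate (6)
If P2 defects: Defect (1) > Cooperate (0)
NE: (Defect, Defect) with payoff (1, 1)
But (Cooperate, Cooperate) = (6, 6) Pareto dominates (1, 1)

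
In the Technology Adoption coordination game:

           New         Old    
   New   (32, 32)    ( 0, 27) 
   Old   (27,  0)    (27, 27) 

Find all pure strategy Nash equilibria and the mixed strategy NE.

Pure NE: (New, New) and (Old, Old); Mixed NE: p = 0.8438, q = 0.8438

Work:
Check pure NE:
(New, New): (32, 32) - no unilateral deviation beneficial
(Old, Old): (27, 27) - no unilateral deviation beneficial
Mixed NE: P1 plays New with p = 0.8438, P2 plays New with q = 0.8438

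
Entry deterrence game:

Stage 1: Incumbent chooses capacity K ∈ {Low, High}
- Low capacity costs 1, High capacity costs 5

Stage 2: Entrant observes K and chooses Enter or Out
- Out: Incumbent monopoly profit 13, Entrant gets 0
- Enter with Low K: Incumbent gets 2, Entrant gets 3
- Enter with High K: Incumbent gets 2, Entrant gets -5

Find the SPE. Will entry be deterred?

SPE: (High, Enter|Low, Out|High); Entry deterred. Incumbent net profit = 8

Work:
After Low K: Entrant enters (3 > 0)
After High K: Entrant stays out (-5 < 0)
Incumbent: Low → 2−1=1, High → 13−5=8
Incumbent chooses High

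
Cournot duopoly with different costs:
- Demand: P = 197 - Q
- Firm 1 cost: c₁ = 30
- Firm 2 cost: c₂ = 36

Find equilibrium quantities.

q₁* = 57.67, q₂* = 51.67

Work:
Reaction: q₁ = (197 - 30 - q₂)/2
Reaction: q₂ = (197 - 36 - q₁)/2
Solve simultaneously:
q₁* = (197 - 2×30 + 36)/3 = 57.67
q₂* = (197 - 2×36 + 30)/3 = 51.67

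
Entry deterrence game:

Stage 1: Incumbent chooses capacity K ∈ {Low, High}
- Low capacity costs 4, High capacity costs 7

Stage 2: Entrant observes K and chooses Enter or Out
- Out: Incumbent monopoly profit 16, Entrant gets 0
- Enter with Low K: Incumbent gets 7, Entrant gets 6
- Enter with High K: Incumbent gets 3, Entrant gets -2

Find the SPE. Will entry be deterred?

SPE: (High, Enter|Low, Out|High); Entry deterred. Incumbent net profit = 9

Work:
After Low K: Entrant enters (6 > 0)
After High K: Entrant stays out (-2 < 0)
Incumbent: Low → 7−4=3, High → 16−7=9
Incumbent chooses High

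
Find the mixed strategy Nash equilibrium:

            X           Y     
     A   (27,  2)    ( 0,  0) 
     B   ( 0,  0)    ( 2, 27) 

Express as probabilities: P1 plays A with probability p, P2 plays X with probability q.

p = 0.931, q = 0.069

Work:
Find probabilities that make opponent indifferent:
P2 chooses q to make P1 indifferent between A and B
P1 chooses p to make P2 indifferent between X and Y
Mixed NE: P1 plays (A: 0.931, B: 0.069), P2 plays (X: 0.069, Y: 0.931)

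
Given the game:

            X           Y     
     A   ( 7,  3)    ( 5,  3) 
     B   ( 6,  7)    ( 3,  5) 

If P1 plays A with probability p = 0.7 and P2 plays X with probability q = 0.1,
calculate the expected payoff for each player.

E[P1] = 4.63, E[P2] = 3.66

Work:
E[P1] = p·q·π₁(A,X) + p·(1-q)·π₁(A,Y) + (1-p)·q·π₁(B,X) + (1-p)·(1-q)·π₁(B,Y)
= 0.7·0.1·7 + 0.7·0.9·5 + 0.3·0.1·6 + 0.3·0.9·3
= 4.63

E[P2] = 3.66 (similar calculation)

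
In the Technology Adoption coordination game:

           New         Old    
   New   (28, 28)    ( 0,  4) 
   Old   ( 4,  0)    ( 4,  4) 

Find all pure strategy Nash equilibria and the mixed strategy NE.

Pure NE: (New, New) and (Old, Old); Mixed NE: p = 0.1429, q = 0.1429

Work:
Check pure NE:
(New, New): (28, 28) - no unilateral deviation beneficial
(Old, Old): (4, 4) - no unilateral deviation beneficial
Mixed NE: P1 plays New with p = 0.1429, P2 plays New with q = 0.1429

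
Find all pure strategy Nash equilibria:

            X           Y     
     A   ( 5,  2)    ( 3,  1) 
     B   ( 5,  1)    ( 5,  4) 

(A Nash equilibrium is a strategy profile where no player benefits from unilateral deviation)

Nash equilibrium: (A, X), (B, Y)

Work:
Best responses:
  P1 vs X: payoffs [5, 5] → best response A/B (payoff 5)
  P1 vs Y: payoffs [3, 5] → best response B (payoff 5)
  P2 vs A: payoffs [2, 1] → best response X (payoff 2)
  P2 vs B: payoffs [1, 4] → best response Y (payoff 4)
Mutual best responses: (A,X), (B,Y) → Nash equilibria.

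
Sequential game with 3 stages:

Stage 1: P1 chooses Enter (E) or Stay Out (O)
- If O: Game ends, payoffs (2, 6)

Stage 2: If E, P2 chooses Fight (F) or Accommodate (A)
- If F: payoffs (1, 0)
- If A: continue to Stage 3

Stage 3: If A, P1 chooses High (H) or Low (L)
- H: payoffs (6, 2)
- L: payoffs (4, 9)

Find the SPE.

SPE: (E, A, H); Outcome (6, 2)

Work:
Stage 3: P1 chooses H (6 vs 4)
Stage 2: P2: F->0, A->2 (anticipating H). Choose A
Stage 1: P1: O->2, E->6 (anticipating A, H). Choose E
SPE path: E -> A -> H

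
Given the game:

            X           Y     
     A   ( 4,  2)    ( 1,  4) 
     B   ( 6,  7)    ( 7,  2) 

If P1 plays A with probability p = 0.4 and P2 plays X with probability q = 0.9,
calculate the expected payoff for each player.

E[P1] = 5.14, E[P2] = 4.78

Work:
E[P1] = p·q·π₁(A,X) + p·(1-q)·π₁(A,Y) + (1-p)·q·π₁(B,X) + (1-p)·(1-q)·π₁(B,Y)
= 0.4·0.9·4 + 0.4·0.1·1 + 0.6·0.9·6 + 0.6·0.1·7
= 5.14

E[P2] = 4.78 (similar calculation)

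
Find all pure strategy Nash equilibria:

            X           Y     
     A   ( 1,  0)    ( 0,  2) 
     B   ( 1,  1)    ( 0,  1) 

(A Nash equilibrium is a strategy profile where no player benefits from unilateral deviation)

Nash equilibrium: (A, Y), (B, X), (B, Y)

Work:
Best responses:
  P1 vs X: payoffs [1, 1] → best response A/B (payoff 1)
  P1 vs Y: payoffs [0, 0] → best response A/B (payoff 0)
  P2 vs A: payoffs [0, 2] → best response Y (payoff 2)
  P2 vs B: payoffs [1, 1] → best response X/Y (payoff 1)
Mutual best responses: (A,Y), (B,X), (B,Y) → Nash equilibria.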